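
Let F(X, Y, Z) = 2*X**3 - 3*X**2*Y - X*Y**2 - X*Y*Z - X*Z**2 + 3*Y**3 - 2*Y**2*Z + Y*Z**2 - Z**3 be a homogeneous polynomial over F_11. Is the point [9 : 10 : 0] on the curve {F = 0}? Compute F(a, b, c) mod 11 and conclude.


F(9,10,0) ≡ 6 (mod 11); P is NOT on the curve.

Evaluate F(9, 10, 0) term-by-term (mod 11).
  2*X**3 ↦ 2·729·1·1 = 1458
  -3*X**2*Y ↦ -3·81·10·1 = -2430
  -X*Y**2 ↦ -1·9·100·1 = -900
  -X*Y*Z ↦ -1·9·10·0 = 0
  -X*Z**2 ↦ -1·9·1·0 = 0
  3*Y**3 ↦ 3·1·1000·1 = 3000
  -2*Y**2*Z ↦ -2·1·100·0 = 0
  Y*Z**2 ↦ 1·1·10·0 = 0
  -Z**3 ↦ -1·1·1·0 = 0
Sum: F(9, 10, 0) = (1458) + (-2430) + (-900) + (0) + (0) + (3000) + (0) + (0) + (0) = 1128.
Reducing mod 11: 1128 ≡ 6 (mod 11).
Since F(a, b, c) ≡ 6 ≠ 0 (mod 11), P does NOT lie on the curve.


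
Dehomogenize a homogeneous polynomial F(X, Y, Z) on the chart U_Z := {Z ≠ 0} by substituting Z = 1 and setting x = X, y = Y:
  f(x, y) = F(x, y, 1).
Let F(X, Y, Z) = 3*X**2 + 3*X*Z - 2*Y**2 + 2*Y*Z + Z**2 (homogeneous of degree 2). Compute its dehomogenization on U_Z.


f(x, y) = 3*x**2 + 3*x - 2*y**2 + 2*y + 1

On U_Z we set Z = 1. Each monomial c·X^i·Y^j·Z^k in F becomes c·x^i·y^j·1^k = c·x^i·y^j.
Substituting Z = 1: F(X, Y, 1) = 3*x**2 + 3*x - 2*y**2 + 2*y + 1.
Note: deg(f) ≤ deg(F) = 2; strict inequality happens when F is divisible by Z (lost terms).


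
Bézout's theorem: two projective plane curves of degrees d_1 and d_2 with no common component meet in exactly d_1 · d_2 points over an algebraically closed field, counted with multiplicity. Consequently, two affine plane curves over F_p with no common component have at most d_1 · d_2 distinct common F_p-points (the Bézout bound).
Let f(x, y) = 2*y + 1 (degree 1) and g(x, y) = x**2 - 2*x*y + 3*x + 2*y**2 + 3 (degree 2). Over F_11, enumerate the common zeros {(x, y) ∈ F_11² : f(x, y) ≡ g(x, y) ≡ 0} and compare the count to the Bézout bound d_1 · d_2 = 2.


Common zeros: ∅; count = 0; Bézout bound = 2.

deg(f) = 1, deg(g) = 2, so Bézout bound = 2.
Scan x ∈ F_11. For each x, list the y ∈ F_11 with f(x, y) ≡ 0 and those with g(x, y) ≡ 0 (mod 11); the common zeros in that column are the intersection.
  x = 0: f ≡ 0 at y ∈ {5}; g ≡ 0 at y ∈ {2, 9}; common: ∅.
  x = 1: f ≡ 0 at y ∈ {5}; g ≡ 0 at y ∈ {2, 10}; common: ∅.
  x = 2: f ≡ 0 at y ∈ {5}; g ≡ 0 at y ∈ {1}; common: ∅.
  x = 3: f ≡ 0 at y ∈ {5}; g ≡ 0 at y ∈ {7}; common: ∅.
  x = 4: f ≡ 0 at y ∈ {5}; g ≡ 0 at y ∈ {6, 9}; common: ∅.
  x = 5: f ≡ 0 at y ∈ {5}; g ≡ 0 at y ∈ {6, 10}; common: ∅.
  x = 6: f ≡ 0 at y ∈ {5}; g ≡ 0 at y ∈ ∅; common: ∅.
  x = 7: f ≡ 0 at y ∈ {5}; g ≡ 0 at y ∈ ∅; common: ∅.
  x = 8: f ≡ 0 at y ∈ {5}; g ≡ 0 at y ∈ {1, 7}; common: ∅.
  x = 9: f ≡ 0 at y ∈ {5}; g ≡ 0 at y ∈ ∅; common: ∅.
  x = 10: f ≡ 0 at y ∈ {5}; g ≡ 0 at y ∈ ∅; common: ∅.
Collecting: common zeros = ∅, so the count is 0.
Comparison with the Bézout bound: 0 ≤ 2 = deg(f)·deg(g), as expected for curves with no common component (the affine F_11-count falls short of the bound because intersections may lie at infinity, over extension fields, or carry multiplicity).


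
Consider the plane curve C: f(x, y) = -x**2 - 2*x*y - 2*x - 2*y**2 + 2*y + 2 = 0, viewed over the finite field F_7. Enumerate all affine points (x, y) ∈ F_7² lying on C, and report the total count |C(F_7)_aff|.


Affine F_7-points: {(4, 2)}; count = 1.

For each of the 49 pairs (x, y) ∈ F_7², evaluate f(x, y) mod 7. Record the zeros.
  x = 0: [0↦2, 1↦2, 2↦5, 3↦4, 4↦6, 5↦4, 6↦5]  zeros at y ∈ ∅
  x = 1: [0↦6, 1↦4, 2↦5, 3↦2, 4↦2, 5↦5, 6↦4]  zeros at y ∈ ∅
  x = 2: [0↦1, 1↦4, 2↦3, 3↦5, 4↦3, 5↦4, 6↦1]  zeros at y ∈ ∅
  x = 3: [0↦1, 1↦2, 2↦6, 3↦6, 4↦2, 5↦1, 6↦3]  zeros at y ∈ ∅
  x = 4: [0↦6, 1↦5, 2↦0, 3↦5, 4↦6, 5↦3, 6↦3]  zeros at y ∈ {2}
  x = 5: [0↦2, 1↦6, 2↦6, 3↦2, 4↦1, 5↦3, 6↦1]  zeros at y ∈ ∅
  x = 6: [0↦3, 1↦5, 2↦3, 3↦4, 4↦1, 5↦1, 6↦4]  zeros at y ∈ ∅
Collecting zeros: affine points = {(4, 2)}.
Total count |C(F_7)_aff| = 1.


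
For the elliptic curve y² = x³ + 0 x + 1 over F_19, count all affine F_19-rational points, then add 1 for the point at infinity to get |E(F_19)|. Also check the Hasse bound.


Affine points = {(0, 1), (0, 18), (2, 3), (2, 16), (3, 3), (3, 16), (8, 0), (12, 0), (14, 3), (14, 16), (18, 0)}; affine count = 11; |E(F_19)| = 12.

Discriminant check: Δ ∝ 4a³ + 27b² = 4·0³ + 27·1² = 4·0 + 27·1 ≡ 8 (mod 19). Nonzero ⇒ E is nonsingular.
For each x ∈ F_19, compute rhs = x³ + 0·x + 1 mod 19, then count y ∈ F_19 with y² ≡ rhs.
  x = 0: rhs = 1, matching y values: 1, 18 (2 points).
  x = 1: rhs = 2, matching y values: none (0 points).
  x = 2: rhs = 9, matching y values: 3, 16 (2 points).
  x = 3: rhs = 9, matching y values: 3, 16 (2 points).
  x = 4: rhs = 8, matching y values: none (0 points).
  x = 5: rhs = 12, matching y values: none (0 points).
  x = 6: rhs = 8, matching y values: none (0 points).
  x = 7: rhs = 2, matching y values: none (0 points).
  x = 8: rhs = 0, matching y values: 0 (1 points).
  x = 9: rhs = 8, matching y values: none (0 points).
  x = 10: rhs = 13, matching y values: none (0 points).
  x = 11: rhs = 2, matching y values: none (0 points).
  x = 12: rhs = 0, matching y values: 0 (1 points).
  x = 13: rhs = 13, matching y values: none (0 points).
  x = 14: rhs = 9, matching y values: 3, 16 (2 points).
  x = 15: rhs = 13, matching y values: none (0 points).
  x = 16: rhs = 12, matching y values: none (0 points).
  x = 17: rhs = 12, matching y values: none (0 points).
  x = 18: rhs = 0, matching y values: 0 (1 points).
Total affine count: 11.
Full point count |E(F_19)| = 11 + 1 = 12.
Hasse bound: |12 − (19+1)| = |-8| = 8 ≤ 2√19 ≈ 8.7178 ✓.


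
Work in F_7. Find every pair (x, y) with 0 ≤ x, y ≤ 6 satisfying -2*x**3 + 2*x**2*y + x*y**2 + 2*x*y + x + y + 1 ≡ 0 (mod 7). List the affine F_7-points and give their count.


Affine F_7-points: {(0, 6), (1, 0), (1, 2), (2, 2), (3, 4), (4, 4), (4, 5), (6, 2), (6, 6)}; count = 9.

For each of the 49 pairs (x, y) ∈ F_7², evaluate f(x, y) mod 7. Record the zeros.
  x = 0: [0↦1, 1↦2, 2↦3, 3↦4, 4↦5, 5↦6, 6↦0]  zeros at y ∈ {6}
  x = 1: [0↦0, 1↦6, 2↦0, 3↦3, 4↦1, 5↦1, 6↦3]  zeros at y ∈ {0, 2}
  x = 2: [0↦1, 1↦2, 2↦0, 3↦2, 4↦1, 5↦4, 6↦4]  zeros at y ∈ {2}
  x = 3: [0↦6, 1↦6, 2↦5, 3↦3, 4↦0, 5↦3, 6↦5]  zeros at y ∈ {4}
  x = 4: [0↦3, 1↦6, 2↦3, 3↦1, 4↦0, 5↦0, 6↦1]  zeros at y ∈ {4, 5}
  x = 5: [0↦1, 1↦4, 2↦3, 3↦5, 4↦3, 5↦4, 6↦1]  zeros at y ∈ ∅
  x = 6: [0↦2, 1↦2, 2↦0, 3↦3, 4↦4, 5↦3, 6↦0]  zeros at y ∈ {2, 6}
Collecting zeros: affine points = {(0, 6), (1, 0), (1, 2), (2, 2), (3, 4), (4, 4), (4, 5), (6, 2), (6, 6)}.
Total count |C(F_7)_aff| = 9.


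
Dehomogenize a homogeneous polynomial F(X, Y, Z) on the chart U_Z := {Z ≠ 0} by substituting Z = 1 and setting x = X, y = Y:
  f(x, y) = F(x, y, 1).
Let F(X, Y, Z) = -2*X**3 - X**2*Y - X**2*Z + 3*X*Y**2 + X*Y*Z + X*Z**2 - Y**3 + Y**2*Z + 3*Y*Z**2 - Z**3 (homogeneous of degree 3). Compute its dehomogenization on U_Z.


f(x, y) = -2*x**3 - x**2*y - x**2 + 3*x*y**2 + x*y + x - y**3 + y**2 + 3*y - 1

On U_Z we set Z = 1. Each monomial c·X^i·Y^j·Z^k in F becomes c·x^i·y^j·1^k = c·x^i·y^j.
Substituting Z = 1: F(X, Y, 1) = -2*x**3 - x**2*y - x**2 + 3*x*y**2 + x*y + x - y**3 + y**2 + 3*y - 1.
Note: deg(f) ≤ deg(F) = 3; strict inequality happens when F is divisible by Z (lost terms).


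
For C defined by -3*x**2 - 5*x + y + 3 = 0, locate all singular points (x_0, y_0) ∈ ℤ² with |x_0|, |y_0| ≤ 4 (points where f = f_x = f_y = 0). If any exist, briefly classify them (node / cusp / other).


No singular points in the scanned grid; C is smooth there.

Compute partial derivatives:
  f_x = -6*x - 5.
  f_y = 1.
f_y = 1 is a nonzero constant, so f_y never vanishes: no point (x, y) can satisfy f = f_x = f_y = 0. In particular no (x, y) ∈ {−4, ..., 4}² is singular; the curve is smooth.


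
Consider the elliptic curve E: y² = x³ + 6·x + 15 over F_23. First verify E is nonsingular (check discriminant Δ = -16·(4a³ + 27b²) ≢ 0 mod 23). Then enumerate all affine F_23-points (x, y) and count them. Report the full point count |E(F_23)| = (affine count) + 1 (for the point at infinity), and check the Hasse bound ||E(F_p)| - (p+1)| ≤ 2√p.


Affine points = {(2, 9), (2, 14), (5, 3), (5, 20), (7, 3), (7, 20), (8, 0), (9, 4), (9, 19), (11, 3), (11, 20), (13, 6), (13, 17), (17, 4), (17, 19), (20, 4), (20, 19), (21, 8), (21, 15), (22, 10), (22, 13)}; affine count = 21; |E(F_23)| = 22.

Discriminant check: Δ ∝ 4a³ + 27b² = 4·6³ + 27·15² = 4·216 + 27·225 ≡ 16 (mod 23). Nonzero ⇒ E is nonsingular.
For each x ∈ F_23, compute rhs = x³ + 6·x + 15 mod 23, then count y ∈ F_23 with y² ≡ rhs.
  x = 0: rhs = 15, matching y values: none (0 points).
  x = 1: rhs = 22, matching y values: none (0 points).
  x = 2: rhs = 12, matching y values: 9, 14 (2 points).
  x = 3: rhs = 14, matching y values: none (0 points).
  x = 4: rhs = 11, matching y values: none (0 points).
  x = 5: rhs = 9, matching y values: 3, 20 (2 points).
  x = 6: rhs = 14, matching y values: none (0 points).
  x = 7: rhs = 9, matching y values: 3, 20 (2 points).
  x = 8: rhs = 0, matching y values: 0 (1 points).
  x = 9: rhs = 16, matching y values: 4, 19 (2 points).
  x = 10: rhs = 17, matching y values: none (0 points).
  x = 11: rhs = 9, matching y values: 3, 20 (2 points).
  x = 12: rhs = 21, matching y values: none (0 points).
  x = 13: rhs = 13, matching y values: 6, 17 (2 points).
  x = 14: rhs = 14, matching y values: none (0 points).
  x = 15: rhs = 7, matching y values: none (0 points).
  x = 16: rhs = 21, matching y values: none (0 points).
  x = 17: rhs = 16, matching y values: 4, 19 (2 points).
  x = 18: rhs = 21, matching y values: none (0 points).
  x = 19: rhs = 19, matching y values: none (0 points).
  x = 20: rhs = 16, matching y values: 4, 19 (2 points).
  x = 21: rhs = 18, matching y values: 8, 15 (2 points).
  x = 22: rhs = 8, matching y values: 10, 13 (2 points).
Total affine count: 21.
Full point count |E(F_23)| = 21 + 1 = 22.
Hasse bound: |22 − (23+1)| = |-2| = 2 ≤ 2√23 ≈ 9.5917 ✓.


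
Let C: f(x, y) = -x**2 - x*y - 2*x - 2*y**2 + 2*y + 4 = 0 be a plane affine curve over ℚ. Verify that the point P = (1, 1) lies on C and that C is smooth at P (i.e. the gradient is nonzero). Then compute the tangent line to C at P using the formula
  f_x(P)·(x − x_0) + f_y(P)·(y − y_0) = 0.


Tangent line at P: -5*x - 3*y + 8 = 0.

Step 1: f(1, 1) = 0, so P lies on C.
Step 2: partial derivatives
  f_x(x, y) = -2*x - y - 2, f_y(x, y) = -x - 4*y + 2.
  f_x(P) = -5, f_y(P) = -3 (gradient nonzero, so P is smooth).
Step 3: tangent line at P: -5·(x − 1) + -3·(y − 1) = 0.
Expanding: -5*x - 3*y + 8 = 0.


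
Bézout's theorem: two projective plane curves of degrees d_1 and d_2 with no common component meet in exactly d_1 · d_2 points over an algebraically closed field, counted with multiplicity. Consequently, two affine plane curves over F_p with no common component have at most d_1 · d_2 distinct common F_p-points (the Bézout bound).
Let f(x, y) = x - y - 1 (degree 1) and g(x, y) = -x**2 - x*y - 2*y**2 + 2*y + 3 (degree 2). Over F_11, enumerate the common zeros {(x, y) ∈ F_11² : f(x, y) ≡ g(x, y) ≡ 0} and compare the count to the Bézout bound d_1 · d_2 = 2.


Common zeros: {(5, 4)}; count = 1; Bézout bound = 2.

deg(f) = 1, deg(g) = 2, so Bézout bound = 2.
Scan x ∈ F_11. For each x, list the y ∈ F_11 with f(x, y) ≡ 0 and those with g(x, y) ≡ 0 (mod 11); the common zeros in that column are the intersection.
  x = 0: f ≡ 0 at y ∈ {10}; g ≡ 0 at y ∈ ∅; common: ∅.
  x = 1: f ≡ 0 at y ∈ {0}; g ≡ 0 at y ∈ ∅; common: ∅.
  x = 2: f ≡ 0 at y ∈ {1}; g ≡ 0 at y ∈ {4, 7}; common: ∅.
  x = 3: f ≡ 0 at y ∈ {2}; g ≡ 0 at y ∈ ∅; common: ∅.
  x = 4: f ≡ 0 at y ∈ {3}; g ≡ 0 at y ∈ ∅; common: ∅.
  x = 5: f ≡ 0 at y ∈ {4}; g ≡ 0 at y ∈ {0, 4}; common: {4}.
  x = 6: f ≡ 0 at y ∈ {5}; g ≡ 0 at y ∈ {0, 9}; common: ∅.
  x = 7: f ≡ 0 at y ∈ {6}; g ≡ 0 at y ∈ {5, 9}; common: ∅.
  x = 8: f ≡ 0 at y ∈ {7}; g ≡ 0 at y ∈ ∅; common: ∅.
  x = 9: f ≡ 0 at y ∈ {8}; g ≡ 0 at y ∈ ∅; common: ∅.
  x = 10: f ≡ 0 at y ∈ {9}; g ≡ 0 at y ∈ {2, 5}; common: ∅.
Collecting: common zeros = {(5, 4)}, so the count is 1.
Comparison with the Bézout bound: 1 ≤ 2 = deg(f)·deg(g), as expected for curves with no common component (the affine F_11-count falls short of the bound because intersections may lie at infinity, over extension fields, or carry multiplicity).


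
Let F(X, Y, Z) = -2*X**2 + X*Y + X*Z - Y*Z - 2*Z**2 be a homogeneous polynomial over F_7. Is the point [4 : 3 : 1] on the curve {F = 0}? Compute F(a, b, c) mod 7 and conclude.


F(4,3,1) ≡ 0 (mod 7); P is on the curve.

Evaluate F(4, 3, 1) term-by-term (mod 7).
  -2*X**2 ↦ -2·16·1·1 = -32
  X*Y ↦ 1·4·3·1 = 12
  X*Z ↦ 1·4·1·1 = 4
  -Y*Z ↦ -1·1·3·1 = -3
  -2*Z**2 ↦ -2·1·1·1 = -2
Sum: F(4, 3, 1) = (-32) + (12) + (4) + (-3) + (-2) = -21.
Reducing mod 7: -21 ≡ 0 (mod 7).
Since F(a, b, c) ≡ 0 (mod 7), P lies on the curve.


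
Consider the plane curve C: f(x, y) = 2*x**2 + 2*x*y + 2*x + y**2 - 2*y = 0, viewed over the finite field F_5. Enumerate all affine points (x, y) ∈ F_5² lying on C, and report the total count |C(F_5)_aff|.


Affine F_5-points: {(0, 0), (0, 2), (1, 1), (1, 4), (2, 1), (2, 2), (3, 3), (4, 0), (4, 4)}; count = 9.

For each of the 25 pairs (x, y) ∈ F_5², evaluate f(x, y) mod 5. Record the zeros.
  x = 0: [0↦0, 1↦4, 2↦0, 3↦3, 4↦3]  zeros at y ∈ {0, 2}
  x = 1: [0↦4, 1↦0, 2↦3, 3↦3, 4↦0]  zeros at y ∈ {1, 4}
  x = 2: [0↦2, 1↦0, 2↦0, 3↦2, 4↦1]  zeros at y ∈ {1, 2}
  x = 3: [0↦4, 1↦4, 2↦1, 3↦0, 4↦1]  zeros at y ∈ {3}
  x = 4: [0↦0, 1↦2, 2↦1, 3↦2, 4↦0]  zeros at y ∈ {0, 4}
Collecting zeros: affine points = {(0, 0), (0, 2), (1, 1), (1, 4), (2, 1), (2, 2), (3, 3), (4, 0), (4, 4)}.
Total count |C(F_5)_aff| = 9.


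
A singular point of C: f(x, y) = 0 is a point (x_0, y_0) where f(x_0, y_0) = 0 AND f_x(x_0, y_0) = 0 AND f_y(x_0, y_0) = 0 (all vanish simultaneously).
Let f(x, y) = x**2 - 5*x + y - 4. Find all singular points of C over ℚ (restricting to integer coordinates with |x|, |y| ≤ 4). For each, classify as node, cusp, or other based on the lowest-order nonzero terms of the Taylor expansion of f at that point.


No singular points in the scanned grid; C is smooth there.

Compute partial derivatives:
  f_x = 2*x - 5.
  f_y = 1.
f_y = 1 is a nonzero constant, so f_y never vanishes: no point (x, y) can satisfy f = f_x = f_y = 0. In particular no (x, y) ∈ {−4, ..., 4}² is singular; the curve is smooth.


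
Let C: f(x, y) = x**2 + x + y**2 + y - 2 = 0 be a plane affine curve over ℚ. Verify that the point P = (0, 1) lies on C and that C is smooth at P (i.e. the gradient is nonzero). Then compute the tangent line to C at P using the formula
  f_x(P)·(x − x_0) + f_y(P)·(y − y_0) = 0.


Tangent line at P: x + 3*y - 3 = 0.

Step 1: f(0, 1) = 0, so P lies on C.
Step 2: partial derivatives
  f_x(x, y) = 2*x + 1, f_y(x, y) = 2*y + 1.
  f_x(P) = 1, f_y(P) = 3 (gradient nonzero, so P is smooth).
Step 3: tangent line at P: 1·(x − 0) + 3·(y − 1) = 0.
Expanding: x + 3*y - 3 = 0.


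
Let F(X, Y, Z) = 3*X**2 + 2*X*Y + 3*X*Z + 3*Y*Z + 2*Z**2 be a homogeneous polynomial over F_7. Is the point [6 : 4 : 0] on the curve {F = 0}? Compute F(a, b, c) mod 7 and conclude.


F(6,4,0) ≡ 2 (mod 7); P is NOT on the curve.

Evaluate F(6, 4, 0) term-by-term (mod 7).
  3*X**2 ↦ 3·36·1·1 = 108
  2*X*Y ↦ 2·6·4·1 = 48
  3*X*Z ↦ 3·6·1·0 = 0
  3*Y*Z ↦ 3·1·4·0 = 0
  2*Z**2 ↦ 2·1·1·0 = 0
Sum: F(6, 4, 0) = (108) + (48) + (0) + (0) + (0) = 156.
Reducing mod 7: 156 ≡ 2 (mod 7).
Since F(a, b, c) ≡ 2 ≠ 0 (mod 7), P does NOT lie on the curve.


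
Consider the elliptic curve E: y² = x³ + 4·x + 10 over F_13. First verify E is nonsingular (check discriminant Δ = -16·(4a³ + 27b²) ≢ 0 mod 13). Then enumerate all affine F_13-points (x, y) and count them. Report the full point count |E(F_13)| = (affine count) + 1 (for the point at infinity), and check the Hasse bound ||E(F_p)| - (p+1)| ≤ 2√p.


Affine points = {(0, 6), (0, 7), (2, 0), (3, 6), (3, 7), (4, 5), (4, 8), (5, 5), (5, 8), (6, 4), (6, 9), (7, 2), (7, 11), (10, 6), (10, 7)}; affine count = 15; |E(F_13)| = 16.

Discriminant check: Δ ∝ 4a³ + 27b² = 4·4³ + 27·10² = 4·64 + 27·100 ≡ 5 (mod 13). Nonzero ⇒ E is nonsingular.
For each x ∈ F_13, compute rhs = x³ + 4·x + 10 mod 13, then count y ∈ F_13 with y² ≡ rhs.
  x = 0: rhs = 10, matching y values: 6, 7 (2 points).
  x = 1: rhs = 2, matching y values: none (0 points).
  x = 2: rhs = 0, matching y values: 0 (1 points).
  x = 3: rhs = 10, matching y values: 6, 7 (2 points).
  x = 4: rhs = 12, matching y values: 5, 8 (2 points).
  x = 5: rhs = 12, matching y values: 5, 8 (2 points).
  x = 6: rhs = 3, matching y values: 4, 9 (2 points).
  x = 7: rhs = 4, matching y values: 2, 11 (2 points).
  x = 8: rhs = 8, matching y values: none (0 points).
  x = 9: rhs = 8, matching y values: none (0 points).
  x = 10: rhs = 10, matching y values: 6, 7 (2 points).
  x = 11: rhs = 7, matching y values: none (0 points).
  x = 12: rhs = 5, matching y values: none (0 points).
Total affine count: 15.
Full point count |E(F_13)| = 15 + 1 = 16.
Hasse bound: |16 − (13+1)| = |2| = 2 ≤ 2√13 ≈ 7.2111 ✓.


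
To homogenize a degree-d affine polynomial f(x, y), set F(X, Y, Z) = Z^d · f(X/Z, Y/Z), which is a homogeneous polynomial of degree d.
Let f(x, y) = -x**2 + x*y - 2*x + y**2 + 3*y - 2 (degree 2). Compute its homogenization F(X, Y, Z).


F(X, Y, Z) = -X**2 + X*Y - 2*X*Z + Y**2 + 3*Y*Z - 2*Z**2

deg(f) = 2.
Substitute x = X/Z, y = Y/Z into f, then multiply by Z^2.
  monomial -1·x^2·y^0 ↦ -1·X^2·Y^0·Z^0.
  monomial 1·x^1·y^1 ↦ 1·X^1·Y^1·Z^0.
  monomial -2·x^1·y^0 ↦ -2·X^1·Y^0·Z^1.
  monomial 1·x^0·y^2 ↦ 1·X^0·Y^2·Z^0.
  monomial 3·x^0·y^1 ↦ 3·X^0·Y^1·Z^1.
  monomial -2·x^0·y^0 ↦ -2·X^0·Y^0·Z^2.
Collecting: F(X, Y, Z) = -X**2 + X*Y - 2*X*Z + Y**2 + 3*Y*Z - 2*Z**2.


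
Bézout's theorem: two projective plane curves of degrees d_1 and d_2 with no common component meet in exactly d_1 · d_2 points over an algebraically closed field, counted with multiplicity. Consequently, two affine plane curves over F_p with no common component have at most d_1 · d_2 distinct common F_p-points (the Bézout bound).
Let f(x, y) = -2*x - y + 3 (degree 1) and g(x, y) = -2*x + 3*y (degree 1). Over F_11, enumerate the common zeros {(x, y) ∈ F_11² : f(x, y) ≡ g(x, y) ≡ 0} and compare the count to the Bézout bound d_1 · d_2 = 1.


Common zeros: {(8, 9)}; count = 1; Bézout bound = 1.

deg(f) = 1, deg(g) = 1, so Bézout bound = 1.
Scan x ∈ F_11. For each x, list the y ∈ F_11 with f(x, y) ≡ 0 and those with g(x, y) ≡ 0 (mod 11); the common zeros in that column are the intersection.
  x = 0: f ≡ 0 at y ∈ {3}; g ≡ 0 at y ∈ {0}; common: ∅.
  x = 1: f ≡ 0 at y ∈ {1}; g ≡ 0 at y ∈ {8}; common: ∅.
  x = 2: f ≡ 0 at y ∈ {10}; g ≡ 0 at y ∈ {5}; common: ∅.
  x = 3: f ≡ 0 at y ∈ {8}; g ≡ 0 at y ∈ {2}; common: ∅.
  x = 4: f ≡ 0 at y ∈ {6}; g ≡ 0 at y ∈ {10}; common: ∅.
  x = 5: f ≡ 0 at y ∈ {4}; g ≡ 0 at y ∈ {7}; common: ∅.
  x = 6: f ≡ 0 at y ∈ {2}; g ≡ 0 at y ∈ {4}; common: ∅.
  x = 7: f ≡ 0 at y ∈ {0}; g ≡ 0 at y ∈ {1}; common: ∅.
  x = 8: f ≡ 0 at y ∈ {9}; g ≡ 0 at y ∈ {9}; common: {9}.
  x = 9: f ≡ 0 at y ∈ {7}; g ≡ 0 at y ∈ {6}; common: ∅.
  x = 10: f ≡ 0 at y ∈ {5}; g ≡ 0 at y ∈ {3}; common: ∅.
Collecting: common zeros = {(8, 9)}, so the count is 1.
Comparison with the Bézout bound: 1 ≤ 1 = deg(f)·deg(g), as expected for curves with no common component (the bound is attained).


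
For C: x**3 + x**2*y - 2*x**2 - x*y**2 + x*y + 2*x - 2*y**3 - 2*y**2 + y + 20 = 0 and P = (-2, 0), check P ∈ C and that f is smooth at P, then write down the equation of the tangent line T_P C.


Tangent line at P: 22*x + 3*y + 44 = 0.

Step 1: f(-2, 0) = 0, so P lies on C.
Step 2: partial derivatives
  f_x(x, y) = 3*x**2 + 2*x*y - 4*x - y**2 + y + 2, f_y(x, y) = x**2 - 2*x*y + x - 6*y**2 - 4*y + 1.
  f_x(P) = 22, f_y(P) = 3 (gradient nonzero, so P is smooth).
Step 3: tangent line at P: 22·(x − -2) + 3·(y − 0) = 0.
Expanding: 22*x + 3*y + 44 = 0.


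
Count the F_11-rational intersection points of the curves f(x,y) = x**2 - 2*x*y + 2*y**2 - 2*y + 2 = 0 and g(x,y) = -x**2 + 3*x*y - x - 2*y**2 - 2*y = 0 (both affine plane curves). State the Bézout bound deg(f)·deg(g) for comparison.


Common zeros: ∅; count = 0; Bézout bound = 4.

deg(f) = 2, deg(g) = 2, so Bézout bound = 4.
Scan x ∈ F_11. For each x, list the y ∈ F_11 with f(x, y) ≡ 0 and those with g(x, y) ≡ 0 (mod 11); the common zeros in that column are the intersection.
  x = 0: f ≡ 0 at y ∈ ∅; g ≡ 0 at y ∈ {0, 10}; common: ∅.
  x = 1: f ≡ 0 at y ∈ {5, 8}; g ≡ 0 at y ∈ ∅; common: ∅.
  x = 2: f ≡ 0 at y ∈ ∅; g ≡ 0 at y ∈ {4, 9}; common: ∅.
  x = 3: f ≡ 0 at y ∈ {0, 4}; g ≡ 0 at y ∈ ∅; common: ∅.
  x = 4: f ≡ 0 at y ∈ {8}; g ≡ 0 at y ∈ ∅; common: ∅.
  x = 5: f ≡ 0 at y ∈ {2, 4}; g ≡ 0 at y ∈ ∅; common: ∅.
  x = 6: f ≡ 0 at y ∈ ∅; g ≡ 0 at y ∈ ∅; common: ∅.
  x = 7: f ≡ 0 at y ∈ ∅; g ≡ 0 at y ∈ {5, 10}; common: ∅.
  x = 8: f ≡ 0 at y ∈ {0, 9}; g ≡ 0 at y ∈ ∅; common: ∅.
  x = 9: f ≡ 0 at y ∈ {5}; g ≡ 0 at y ∈ {3, 4}; common: ∅.
  x = 10: f ≡ 0 at y ∈ {2, 9}; g ≡ 0 at y ∈ {0, 3}; common: ∅.
Collecting: common zeros = ∅, so the count is 0.
Comparison with the Bézout bound: 0 ≤ 4 = deg(f)·deg(g), as expected for curves with no common component (the affine F_11-count falls short of the bound because intersections may lie at infinity, over extension fields, or carry multiplicity).


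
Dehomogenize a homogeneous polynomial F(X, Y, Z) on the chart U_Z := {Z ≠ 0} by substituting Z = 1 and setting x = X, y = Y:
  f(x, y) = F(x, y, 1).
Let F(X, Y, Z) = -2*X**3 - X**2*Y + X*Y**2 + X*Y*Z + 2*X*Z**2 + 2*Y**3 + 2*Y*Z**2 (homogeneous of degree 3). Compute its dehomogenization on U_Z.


f(x, y) = -2*x**3 - x**2*y + x*y**2 + x*y + 2*x + 2*y**3 + 2*y

On U_Z we set Z = 1. Each monomial c·X^i·Y^j·Z^k in F becomes c·x^i·y^j·1^k = c·x^i·y^j.
Substituting Z = 1: F(X, Y, 1) = -2*x**3 - x**2*y + x*y**2 + x*y + 2*x + 2*y**3 + 2*y.
Note: deg(f) ≤ deg(F) = 3; strict inequality happens when F is divisible by Z (lost terms).


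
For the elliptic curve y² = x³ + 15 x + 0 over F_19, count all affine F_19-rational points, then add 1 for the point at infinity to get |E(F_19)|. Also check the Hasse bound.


Affine points = {(0, 0), (1, 4), (1, 15), (2, 0), (7, 7), (7, 12), (8, 9), (8, 10), (9, 3), (9, 16), (13, 6), (13, 13), (14, 3), (14, 16), (15, 3), (15, 16), (16, 2), (16, 17), (17, 0)}; affine count = 19; |E(F_19)| = 20.

Discriminant check: Δ ∝ 4a³ + 27b² = 4·15³ + 27·0² = 4·3375 + 27·0 ≡ 10 (mod 19). Nonzero ⇒ E is nonsingular.
For each x ∈ F_19, compute rhs = x³ + 15·x + 0 mod 19, then count y ∈ F_19 with y² ≡ rhs.
  x = 0: rhs = 0, matching y values: 0 (1 points).
  x = 1: rhs = 16, matching y values: 4, 15 (2 points).
  x = 2: rhs = 0, matching y values: 0 (1 points).
  x = 3: rhs = 15, matching y values: none (0 points).
  x = 4: rhs = 10, matching y values: none (0 points).
  x = 5: rhs = 10, matching y values: none (0 points).
  x = 6: rhs = 2, matching y values: none (0 points).
  x = 7: rhs = 11, matching y values: 7, 12 (2 points).
  x = 8: rhs = 5, matching y values: 9, 10 (2 points).
  x = 9: rhs = 9, matching y values: 3, 16 (2 points).
  x = 10: rhs = 10, matching y values: none (0 points).
  x = 11: rhs = 14, matching y values: none (0 points).
  x = 12: rhs = 8, matching y values: none (0 points).
  x = 13: rhs = 17, matching y values: 6, 13 (2 points).
  x = 14: rhs = 9, matching y values: 3, 16 (2 points).
  x = 15: rhs = 9, matching y values: 3, 16 (2 points).
  x = 16: rhs = 4, matching y values: 2, 17 (2 points).
  x = 17: rhs = 0, matching y values: 0 (1 points).
  x = 18: rhs = 3, matching y values: none (0 points).
Total affine count: 19.
Full point count |E(F_19)| = 19 + 1 = 20.
Hasse bound: |20 − (19+1)| = |0| = 0 ≤ 2√19 ≈ 8.7178 ✓.


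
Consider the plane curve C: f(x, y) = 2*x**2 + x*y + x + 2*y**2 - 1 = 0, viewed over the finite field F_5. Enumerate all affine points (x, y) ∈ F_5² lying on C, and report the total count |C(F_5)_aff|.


Affine F_5-points: {(1, 1), (3, 0), (3, 1), (4, 0), (4, 3)}; count = 5.

For each of the 25 pairs (x, y) ∈ F_5², evaluate f(x, y) mod 5. Record the zeros.
  x = 0: [0↦4, 1↦1, 2↦2, 3↦2, 4↦1]  zeros at y ∈ ∅
  x = 1: [0↦2, 1↦0, 2↦2, 3↦3, 4↦3]  zeros at y ∈ {1}
  x = 2: [0↦4, 1↦3, 2↦1, 3↦3, 4↦4]  zeros at y ∈ ∅
  x = 3: [0↦0, 1↦0, 2↦4, 3↦2, 4↦4]  zeros at y ∈ {0, 1}
  x = 4: [0↦0, 1↦1, 2↦1, 3↦0, 4↦3]  zeros at y ∈ {0, 3}
Collecting zeros: affine points = {(1, 1), (3, 0), (3, 1), (4, 0), (4, 3)}.
Total count |C(F_5)_aff| = 5.


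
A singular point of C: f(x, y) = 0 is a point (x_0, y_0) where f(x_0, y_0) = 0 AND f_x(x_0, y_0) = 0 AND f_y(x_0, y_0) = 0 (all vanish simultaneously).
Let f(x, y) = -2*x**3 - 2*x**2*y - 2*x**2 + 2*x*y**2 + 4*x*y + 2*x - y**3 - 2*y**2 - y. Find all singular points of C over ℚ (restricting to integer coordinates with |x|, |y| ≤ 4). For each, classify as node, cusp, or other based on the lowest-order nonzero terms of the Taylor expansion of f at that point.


Singular points: {(0, -1)}; classification: cusp.

Compute partial derivatives:
  f_x = -6*x**2 - 4*x*y - 4*x + 2*y**2 + 4*y + 2.
  f_y = -2*x**2 + 4*x*y + 4*x - 3*y**2 - 4*y - 1.
Scan x_0 ∈ {−4, ..., 4}. For each x_0, f_y(x_0, y) is a polynomial in y; find its integer roots y ∈ {−4, ..., 4}, then test f_x and f at those candidates.
  x = -4: f_y(-4, y) = -3*y**2 - 20*y - 49; no integer root y with |y| ≤ 4.
  x = -3: f_y(-3, y) = -3*y**2 - 16*y - 31; no integer root y with |y| ≤ 4.
  x = -2: f_y(-2, y) = -3*y**2 - 12*y - 17; no integer root y with |y| ≤ 4.
  x = -1: f_y(-1, y) = -3*y**2 - 8*y - 7; no integer root y with |y| ≤ 4.
  x = 0: f_y(0, y) = -3*y**2 - 4*y - 1; vanishes at y ∈ {-1}. (0, -1): f_x = 0, f = 0 — SINGULAR.
  x = 1: f_y(1, y) = 1 - 3*y**2; no integer root y with |y| ≤ 4.
  x = 2: f_y(2, y) = -3*y**2 + 4*y - 1; vanishes at y ∈ {1}. (2, 1): f_x = -32 ≠ 0.
  x = 3: f_y(3, y) = -3*y**2 + 8*y - 7; no integer root y with |y| ≤ 4.
  x = 4: f_y(4, y) = -3*y**2 + 12*y - 17; no integer root y with |y| ≤ 4.
Only singular point on the grid: (0, -1).
Classify: substitute x = 0 + u, y = -1 + v and expand: f = -2*u**3 - 2*u**2*v + 2*u*v**2 - v**3 + v**2.
No constant or linear terms (consistent with a singular point). Quadratic part: v**2. Cubic part: -2*u**3 - 2*u**2*v + 2*u*v**2 - v**3.
The quadratic part v**2 is a perfect square, so there is a single (double) tangent line v = 0, i.e. y = -1. Restricting the cubic part to that line (v = 0) leaves -2*u**3 ≠ 0, so f is not divisible by v and the branch is v² ≈ 2*u**3 to lowest order — this is a cusp.
Classification: cusp.


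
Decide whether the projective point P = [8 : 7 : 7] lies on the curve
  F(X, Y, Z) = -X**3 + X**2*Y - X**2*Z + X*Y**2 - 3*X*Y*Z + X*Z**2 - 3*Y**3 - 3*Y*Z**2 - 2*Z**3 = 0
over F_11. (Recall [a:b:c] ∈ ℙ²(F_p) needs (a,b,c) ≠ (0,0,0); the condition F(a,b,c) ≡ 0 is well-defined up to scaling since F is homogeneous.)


F(8,7,7) ≡ 4 (mod 11); P is NOT on the curve.

Evaluate F(8, 7, 7) term-by-term (mod 11).
  -X**3 ↦ -1·512·1·1 = -512
  X**2*Y ↦ 1·64·7·1 = 448
  -X**2*Z ↦ -1·64·1·7 = -448
  X*Y**2 ↦ 1·8·49·1 = 392
  -3*X*Y*Z ↦ -3·8·7·7 = -1176
  X*Z**2 ↦ 1·8·1·49 = 392
  -3*Y**3 ↦ -3·1·343·1 = -1029
  -3*Y*Z**2 ↦ -3·1·7·49 = -1029
  -2*Z**3 ↦ -2·1·1·343 = -686
Sum: F(8, 7, 7) = (-512) + (448) + (-448) + (392) + (-1176) + (392) + (-1029) + (-1029) + (-686) = -3648.
Reducing mod 11: -3648 ≡ 4 (mod 11).
Since F(a, b, c) ≡ 4 ≠ 0 (mod 11), P does NOT lie on the curve.


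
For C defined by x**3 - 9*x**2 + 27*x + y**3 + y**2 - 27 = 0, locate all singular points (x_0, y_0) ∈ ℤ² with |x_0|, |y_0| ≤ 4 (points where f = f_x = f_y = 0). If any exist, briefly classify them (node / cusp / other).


Singular points: {(3, 0)}; classification: cusp.

Compute partial derivatives:
  f_x = 3*x**2 - 18*x + 27.
  f_y = 3*y**2 + 2*y.
Scan x_0 ∈ {−4, ..., 4}. For each x_0, f_y(x_0, y) is a polynomial in y; find its integer roots y ∈ {−4, ..., 4}, then test f_x and f at those candidates.
  x = -4: f_y(-4, y) = 3*y**2 + 2*y; vanishes at y ∈ {0}. (-4, 0): f_x = 147 ≠ 0.
  x = -3: f_y(-3, y) = 3*y**2 + 2*y; vanishes at y ∈ {0}. (-3, 0): f_x = 108 ≠ 0.
  x = -2: f_y(-2, y) = 3*y**2 + 2*y; vanishes at y ∈ {0}. (-2, 0): f_x = 75 ≠ 0.
  x = -1: f_y(-1, y) = 3*y**2 + 2*y; vanishes at y ∈ {0}. (-1, 0): f_x = 48 ≠ 0.
  x = 0: f_y(0, y) = 3*y**2 + 2*y; vanishes at y ∈ {0}. (0, 0): f_x = 27 ≠ 0.
  x = 1: f_y(1, y) = 3*y**2 + 2*y; vanishes at y ∈ {0}. (1, 0): f_x = 12 ≠ 0.
  x = 2: f_y(2, y) = 3*y**2 + 2*y; vanishes at y ∈ {0}. (2, 0): f_x = 3 ≠ 0.
  x = 3: f_y(3, y) = 3*y**2 + 2*y; vanishes at y ∈ {0}. (3, 0): f_x = 0, f = 0 — SINGULAR.
  x = 4: f_y(4, y) = 3*y**2 + 2*y; vanishes at y ∈ {0}. (4, 0): f_x = 3 ≠ 0.
Only singular point on the grid: (3, 0).
Classify: substitute x = 3 + u, y = 0 + v and expand: f = u**3 + v**3 + v**2.
No constant or linear terms (consistent with a singular point). Quadratic part: v**2. Cubic part: u**3 + v**3.
The quadratic part v**2 is a perfect square, so there is a single (double) tangent line v = 0, i.e. y = 0. Restricting the cubic part to that line (v = 0) leaves u**3 ≠ 0, so f is not divisible by v and the branch is v² ≈ -u**3 to lowest order — this is a cusp.
Classification: cusp.


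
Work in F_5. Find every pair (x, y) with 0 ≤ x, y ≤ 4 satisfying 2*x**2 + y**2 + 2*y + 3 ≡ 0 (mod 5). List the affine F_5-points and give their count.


Affine F_5-points: {(1, 0), (1, 3), (2, 4), (3, 4), (4, 0), (4, 3)}; count = 6.

For each of the 25 pairs (x, y) ∈ F_5², evaluate f(x, y) mod 5. Record the zeros.
  x = 0: [0↦3, 1↦1, 2↦1, 3↦3, 4↦2]  zeros at y ∈ ∅
  x = 1: [0↦0, 1↦3, 2↦3, 3↦0, 4↦4]  zeros at y ∈ {0, 3}
  x = 2: [0↦1, 1↦4, 2↦4, 3↦1, 4↦0]  zeros at y ∈ {4}
  x = 3: [0↦1, 1↦4, 2↦4, 3↦1, 4↦0]  zeros at y ∈ {4}
  x = 4: [0↦0, 1↦3, 2↦3, 3↦0, 4↦4]  zeros at y ∈ {0, 3}
Collecting zeros: affine points = {(1, 0), (1, 3), (2, 4), (3, 4), (4, 0), (4, 3)}.
Total count |C(F_5)_aff| = 6.


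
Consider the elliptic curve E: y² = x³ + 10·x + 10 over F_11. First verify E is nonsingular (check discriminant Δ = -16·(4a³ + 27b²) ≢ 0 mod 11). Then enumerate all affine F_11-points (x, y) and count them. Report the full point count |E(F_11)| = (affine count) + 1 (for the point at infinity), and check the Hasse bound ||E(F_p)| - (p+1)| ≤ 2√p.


Affine points = {(2, 4), (2, 7), (3, 1), (3, 10), (4, 2), (4, 9), (5, 3), (5, 8), (6, 0), (7, 4), (7, 7), (9, 2), (9, 9)}; affine count = 13; |E(F_11)| = 14.

Discriminant check: Δ ∝ 4a³ + 27b² = 4·10³ + 27·10² = 4·1000 + 27·100 ≡ 1 (mod 11). Nonzero ⇒ E is nonsingular.
For each x ∈ F_11, compute rhs = x³ + 10·x + 10 mod 11, then count y ∈ F_11 with y² ≡ rhs.
  x = 0: rhs = 10, matching y values: none (0 points).
  x = 1: rhs = 10, matching y values: none (0 points).
  x = 2: rhs = 5, matching y values: 4, 7 (2 points).
  x = 3: rhs = 1, matching y values: 1, 10 (2 points).
  x = 4: rhs = 4, matching y values: 2, 9 (2 points).
  x = 5: rhs = 9, matching y values: 3, 8 (2 points).
  x = 6: rhs = 0, matching y values: 0 (1 points).
  x = 7: rhs = 5, matching y values: 4, 7 (2 points).
  x = 8: rhs = 8, matching y values: none (0 points).
  x = 9: rhs = 4, matching y values: 2, 9 (2 points).
  x = 10: rhs = 10, matching y values: none (0 points).
Total affine count: 13.
Full point count |E(F_11)| = 13 + 1 = 14.
Hasse bound: |14 − (11+1)| = |2| = 2 ≤ 2√11 ≈ 6.6332 ✓.


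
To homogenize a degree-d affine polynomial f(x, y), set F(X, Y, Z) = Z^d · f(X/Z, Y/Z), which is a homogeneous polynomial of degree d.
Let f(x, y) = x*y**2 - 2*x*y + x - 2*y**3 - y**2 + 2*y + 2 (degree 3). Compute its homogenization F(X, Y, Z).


F(X, Y, Z) = X*Y**2 - 2*X*Y*Z + X*Z**2 - 2*Y**3 - Y**2*Z + 2*Y*Z**2 + 2*Z**3

deg(f) = 3.
Substitute x = X/Z, y = Y/Z into f, then multiply by Z^3.
  monomial 1·x^1·y^2 ↦ 1·X^1·Y^2·Z^0.
  monomial -2·x^1·y^1 ↦ -2·X^1·Y^1·Z^1.
  monomial 1·x^1·y^0 ↦ 1·X^1·Y^0·Z^2.
  monomial -2·x^0·y^3 ↦ -2·X^0·Y^3·Z^0.
  monomial -1·x^0·y^2 ↦ -1·X^0·Y^2·Z^1.
  monomial 2·x^0·y^1 ↦ 2·X^0·Y^1·Z^2.
  monomial 2·x^0·y^0 ↦ 2·X^0·Y^0·Z^3.
Collecting: F(X, Y, Z) = X*Y**2 - 2*X*Y*Z + X*Z**2 - 2*Y**3 - Y**2*Z + 2*Y*Z**2 + 2*Z**3.


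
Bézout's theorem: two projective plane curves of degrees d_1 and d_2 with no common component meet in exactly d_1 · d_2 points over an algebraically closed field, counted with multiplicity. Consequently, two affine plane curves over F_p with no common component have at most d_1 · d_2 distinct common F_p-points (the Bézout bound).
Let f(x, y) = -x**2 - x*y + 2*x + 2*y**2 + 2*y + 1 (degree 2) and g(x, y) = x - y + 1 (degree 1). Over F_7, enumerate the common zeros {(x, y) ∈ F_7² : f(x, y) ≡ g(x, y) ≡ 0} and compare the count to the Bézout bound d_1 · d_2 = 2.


Common zeros: ∅; count = 0; Bézout bound = 2.

deg(f) = 2, deg(g) = 1, so Bézout bound = 2.
Scan x ∈ F_7. For each x, list the y ∈ F_7 with f(x, y) ≡ 0 and those with g(x, y) ≡ 0 (mod 7); the common zeros in that column are the intersection.
  x = 0: f ≡ 0 at y ∈ ∅; g ≡ 0 at y ∈ {1}; common: ∅.
  x = 1: f ≡ 0 at y ∈ ∅; g ≡ 0 at y ∈ {2}; common: ∅.
  x = 2: f ≡ 0 at y ∈ ∅; g ≡ 0 at y ∈ {3}; common: ∅.
  x = 3: f ≡ 0 at y ∈ ∅; g ≡ 0 at y ∈ {4}; common: ∅.
  x = 4: f ≡ 0 at y ∈ {0, 1}; g ≡ 0 at y ∈ {5}; common: ∅.
  x = 5: f ≡ 0 at y ∈ {0, 5}; g ≡ 0 at y ∈ {6}; common: ∅.
  x = 6: f ≡ 0 at y ∈ {4, 5}; g ≡ 0 at y ∈ {0}; common: ∅.
Collecting: common zeros = ∅, so the count is 0.
Comparison with the Bézout bound: 0 ≤ 2 = deg(f)·deg(g), as expected for curves with no common component (the affine F_7-count falls short of the bound because intersections may lie at infinity, over extension fields, or carry multiplicity).


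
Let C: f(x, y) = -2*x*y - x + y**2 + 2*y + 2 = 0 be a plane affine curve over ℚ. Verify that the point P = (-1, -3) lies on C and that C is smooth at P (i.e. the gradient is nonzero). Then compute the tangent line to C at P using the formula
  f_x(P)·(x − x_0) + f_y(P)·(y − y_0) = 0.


Tangent line at P: 5*x - 2*y - 1 = 0.

Step 1: f(-1, -3) = 0, so P lies on C.
Step 2: partial derivatives
  f_x(x, y) = -2*y - 1, f_y(x, y) = -2*x + 2*y + 2.
  f_x(P) = 5, f_y(P) = -2 (gradient nonzero, so P is smooth).
Step 3: tangent line at P: 5·(x − -1) + -2·(y − -3) = 0.
Expanding: 5*x - 2*y - 1 = 0.


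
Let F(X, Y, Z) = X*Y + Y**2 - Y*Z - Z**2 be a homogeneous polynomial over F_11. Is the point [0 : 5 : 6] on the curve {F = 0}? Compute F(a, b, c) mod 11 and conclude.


F(0,5,6) ≡ 3 (mod 11); P is NOT on the curve.

Evaluate F(0, 5, 6) term-by-term (mod 11).
  X*Y ↦ 1·0·5·1 = 0
  Y**2 ↦ 1·1·25·1 = 25
  -Y*Z ↦ -1·1·5·6 = -30
  -Z**2 ↦ -1·1·1·36 = -36
Sum: F(0, 5, 6) = (0) + (25) + (-30) + (-36) = -41.
Reducing mod 11: -41 ≡ 3 (mod 11).
Since F(a, b, c) ≡ 3 ≠ 0 (mod 11), P does NOT lie on the curve.


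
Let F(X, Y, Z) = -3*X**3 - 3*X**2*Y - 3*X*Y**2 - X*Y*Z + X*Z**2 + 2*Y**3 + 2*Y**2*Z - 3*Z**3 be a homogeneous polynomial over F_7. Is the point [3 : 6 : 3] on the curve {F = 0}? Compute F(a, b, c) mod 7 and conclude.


F(3,6,3) ≡ 1 (mod 7); P is NOT on the curve.

Evaluate F(3, 6, 3) term-by-term (mod 7).
  -3*X**3 ↦ -3·27·1·1 = -81
  -3*X**2*Y ↦ -3·9·6·1 = -162
  -3*X*Y**2 ↦ -3·3·36·1 = -324
  -X*Y*Z ↦ -1·3·6·3 = -54
  X*Z**2 ↦ 1·3·1·9 = 27
  2*Y**3 ↦ 2·1·216·1 = 432
  2*Y**2*Z ↦ 2·1·36·3 = 216
  -3*Z**3 ↦ -3·1·1·27 = -81
Sum: F(3, 6, 3) = (-81) + (-162) + (-324) + (-54) + (27) + (432) + (216) + (-81) = -27.
Reducing mod 7: -27 ≡ 1 (mod 7).
Since F(a, b, c) ≡ 1 ≠ 0 (mod 7), P does NOT lie on the curve.


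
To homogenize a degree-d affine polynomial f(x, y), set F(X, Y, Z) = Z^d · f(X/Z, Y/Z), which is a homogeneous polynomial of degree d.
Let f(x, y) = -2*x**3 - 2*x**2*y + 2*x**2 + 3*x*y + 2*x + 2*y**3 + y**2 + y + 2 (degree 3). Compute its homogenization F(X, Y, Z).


F(X, Y, Z) = -2*X**3 - 2*X**2*Y + 2*X**2*Z + 3*X*Y*Z + 2*X*Z**2 + 2*Y**3 + Y**2*Z + Y*Z**2 + 2*Z**3

deg(f) = 3.
Substitute x = X/Z, y = Y/Z into f, then multiply by Z^3.
  monomial -2·x^3·y^0 ↦ -2·X^3·Y^0·Z^0.
  monomial -2·x^2·y^1 ↦ -2·X^2·Y^1·Z^0.
  monomial 2·x^2·y^0 ↦ 2·X^2·Y^0·Z^1.
  monomial 3·x^1·y^1 ↦ 3·X^1·Y^1·Z^1.
  monomial 2·x^1·y^0 ↦ 2·X^1·Y^0·Z^2.
  monomial 2·x^0·y^3 ↦ 2·X^0·Y^3·Z^0.
  monomial 1·x^0·y^2 ↦ 1·X^0·Y^2·Z^1.
  monomial 1·x^0·y^1 ↦ 1·X^0·Y^1·Z^2.
  monomial 2·x^0·y^0 ↦ 2·X^0·Y^0·Z^3.
Collecting: F(X, Y, Z) = -2*X**3 - 2*X**2*Y + 2*X**2*Z + 3*X*Y*Z + 2*X*Z**2 + 2*Y**3 + Y**2*Z + Y*Z**2 + 2*Z**3.


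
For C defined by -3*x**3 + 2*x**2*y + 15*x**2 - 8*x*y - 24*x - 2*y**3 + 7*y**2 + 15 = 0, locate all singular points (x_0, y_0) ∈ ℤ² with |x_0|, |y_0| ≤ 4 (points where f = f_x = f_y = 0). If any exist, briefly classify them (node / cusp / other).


Singular points: {(2, 1)}; classification: node.

Compute partial derivatives:
  f_x = -9*x**2 + 4*x*y + 30*x - 8*y - 24.
  f_y = 2*x**2 - 8*x - 6*y**2 + 14*y.
Scan x_0 ∈ {−4, ..., 4}. For each x_0, f_y(x_0, y) is a polynomial in y; find its integer roots y ∈ {−4, ..., 4}, then test f_x and f at those candidates.
  x = -4: f_y(-4, y) = -6*y**2 + 14*y + 64; no integer root y with |y| ≤ 4.
  x = -3: f_y(-3, y) = -6*y**2 + 14*y + 42; no integer root y with |y| ≤ 4.
  x = -2: f_y(-2, y) = -6*y**2 + 14*y + 24; no integer root y with |y| ≤ 4.
  x = -1: f_y(-1, y) = -6*y**2 + 14*y + 10; no integer root y with |y| ≤ 4.
  x = 0: f_y(0, y) = -6*y**2 + 14*y; vanishes at y ∈ {0}. (0, 0): f_x = -24 ≠ 0.
  x = 1: f_y(1, y) = -6*y**2 + 14*y - 6; no integer root y with |y| ≤ 4.
  x = 2: f_y(2, y) = -6*y**2 + 14*y - 8; vanishes at y ∈ {1}. (2, 1): f_x = 0, f = 0 — SINGULAR.
  x = 3: f_y(3, y) = -6*y**2 + 14*y - 6; no integer root y with |y| ≤ 4.
  x = 4: f_y(4, y) = -6*y**2 + 14*y; vanishes at y ∈ {0}. (4, 0): f_x = -48 ≠ 0.
Only singular point on the grid: (2, 1).
Classify: substitute x = 2 + u, y = 1 + v and expand: f = -3*u**3 + 2*u**2*v - u**2 - 2*v**3 + v**2.
No constant or linear terms (consistent with a singular point). Quadratic part: -u**2 + v**2. Cubic part: -3*u**3 + 2*u**2*v - 2*v**3.
The quadratic part v**2 - u**2 = (v − u)(v + u) splits into two distinct linear factors, so there are two distinct tangent lines y − 1 = ±(x − 2) — this is a node (ordinary double point).
Classification: node.


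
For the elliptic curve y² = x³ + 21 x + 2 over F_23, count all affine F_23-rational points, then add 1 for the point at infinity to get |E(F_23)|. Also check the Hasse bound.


Affine points = {(0, 5), (0, 18), (1, 1), (1, 22), (2, 11), (2, 12), (3, 0), (4, 9), (4, 14), (5, 5), (5, 18), (7, 3), (7, 20), (9, 0), (10, 4), (10, 19), (11, 0), (12, 2), (12, 21), (14, 2), (14, 21), (15, 9), (15, 14), (16, 8), (16, 15), (18, 5), (18, 18), (20, 2), (20, 21), (22, 7), (22, 16)}; affine count = 31; |E(F_23)| = 32.

Discriminant check: Δ ∝ 4a³ + 27b² = 4·21³ + 27·2² = 4·9261 + 27·4 ≡ 7 (mod 23). Nonzero ⇒ E is nonsingular.
For each x ∈ F_23, compute rhs = x³ + 21·x + 2 mod 23, then count y ∈ F_23 with y² ≡ rhs.
  x = 0: rhs = 2, matching y values: 5, 18 (2 points).
  x = 1: rhs = 1, matching y values: 1, 22 (2 points).
  x = 2: rhs = 6, matching y values: 11, 12 (2 points).
  x = 3: rhs = 0, matching y values: 0 (1 points).
  x = 4: rhs = 12, matching y values: 9, 14 (2 points).
  x = 5: rhs = 2, matching y values: 5, 18 (2 points).
  x = 6: rhs = 22, matching y values: none (0 points).
  x = 7: rhs = 9, matching y values: 3, 20 (2 points).
  x = 8: rhs = 15, matching y values: none (0 points).
  x = 9: rhs = 0, matching y values: 0 (1 points).
  x = 10: rhs = 16, matching y values: 4, 19 (2 points).
  x = 11: rhs = 0, matching y values: 0 (1 points).
  x = 12: rhs = 4, matching y values: 2, 21 (2 points).
  x = 13: rhs = 11, matching y values: none (0 points).
  x = 14: rhs = 4, matching y values: 2, 21 (2 points).
  x = 15: rhs = 12, matching y values: 9, 14 (2 points).
  x = 16: rhs = 18, matching y values: 8, 15 (2 points).
  x = 17: rhs = 5, matching y values: none (0 points).
  x = 18: rhs = 2, matching y values: 5, 18 (2 points).
  x = 19: rhs = 15, matching y values: none (0 points).
  x = 20: rhs = 4, matching y values: 2, 21 (2 points).
  x = 21: rhs = 21, matching y values: none (0 points).
  x = 22: rhs = 3, matching y values: 7, 16 (2 points).
Total affine count: 31.
Full point count |E(F_23)| = 31 + 1 = 32.
Hasse bound: |32 − (23+1)| = |8| = 8 ≤ 2√23 ≈ 9.5917 ✓.
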